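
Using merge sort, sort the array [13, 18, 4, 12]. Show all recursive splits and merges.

Merge sort trace:

Split: [13, 18, 4, 12] -> [13, 18] and [4, 12]
  Split: [13, 18] -> [13] and [18]
  Merge: [13] + [18] -> [13, 18]
  Split: [4, 12] -> [4] and [12]
  Merge: [4] + [12] -> [4, 12]
Merge: [13, 18] + [4, 12] -> [4, 12, 13, 18]

Final sorted array: [4, 12, 13, 18]

The merge sort proceeds by recursively splitting the array and merging sorted halves.
After all merges, the sorted array is [4, 12, 13, 18].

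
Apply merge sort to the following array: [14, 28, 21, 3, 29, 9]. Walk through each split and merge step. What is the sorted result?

Merge sort trace:

Split: [14, 28, 21, 3, 29, 9] -> [14, 28, 21] and [3, 29, 9]
  Split: [14, 28, 21] -> [14] and [28, 21]
    Split: [28, 21] -> [28] and [21]
    Merge: [28] + [21] -> [21, 28]
  Merge: [14] + [21, 28] -> [14, 21, 28]
  Split: [3, 29, 9] -> [3] and [29, 9]
    Split: [29, 9] -> [29] and [9]
    Merge: [29] + [9] -> [9, 29]
  Merge: [3] + [9, 29] -> [3, 9, 29]
Merge: [14, 21, 28] + [3, 9, 29] -> [3, 9, 14, 21, 28, 29]

Final sorted array: [3, 9, 14, 21, 28, 29]

The merge sort proceeds by recursively splitting the array and merging sorted halves.
After all merges, the sorted array is [3, 9, 14, 21, 28, 29].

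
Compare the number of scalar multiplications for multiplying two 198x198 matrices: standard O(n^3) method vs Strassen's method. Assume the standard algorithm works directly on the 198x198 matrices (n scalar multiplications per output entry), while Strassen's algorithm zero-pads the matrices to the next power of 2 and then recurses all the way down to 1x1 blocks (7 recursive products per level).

Matrix multiplication for 198x198 matrices:

Strassen's algorithm requires power-of-2 dimensions. Pad 198x198 to 256x256 (next power of 2).

Standard algorithm: 198^3 = 7762392 multiplications
Strassen's algorithm: 7^(log2(256)) = 7^8 = 5764801 multiplications
Savings: 7762392 - 5764801 = 1997591 multiplications

Standard: 7762392 multiplications (198^3). Strassen: 5764801 multiplications (7^8, after padding to 256x256). Strassen reduces 8 recursive multiplications to 7 at each level.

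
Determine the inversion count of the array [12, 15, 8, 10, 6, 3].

Finding inversions in [12, 15, 8, 10, 6, 3]:

(0, 2): arr[0]=12 > arr[2]=8
(0, 3): arr[0]=12 > arr[3]=10
(0, 4): arr[0]=12 > arr[4]=6
(0, 5): arr[0]=12 > arr[5]=3
(1, 2): arr[1]=15 > arr[2]=8
(1, 3): arr[1]=15 > arr[3]=10
(1, 4): arr[1]=15 > arr[4]=6
(1, 5): arr[1]=15 > arr[5]=3
(2, 4): arr[2]=8 > arr[4]=6
(2, 5): arr[2]=8 > arr[5]=3
(3, 4): arr[3]=10 > arr[4]=6
(3, 5): arr[3]=10 > arr[5]=3
(4, 5): arr[4]=6 > arr[5]=3

Total inversions: 13

The array has 13 inversion(s): (0,2), (0,3), (0,4), (0,5), (1,2), (1,3), (1,4), (1,5), (2,4), (2,5), (3,4), (3,5), (4,5). Each pair (i,j) satisfies i < j and arr[i] > arr[j].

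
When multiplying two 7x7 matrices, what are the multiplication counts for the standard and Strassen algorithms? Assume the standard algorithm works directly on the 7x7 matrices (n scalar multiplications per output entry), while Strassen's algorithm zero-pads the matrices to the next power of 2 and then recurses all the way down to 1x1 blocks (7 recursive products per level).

Matrix multiplication for 7x7 matrices:

Strassen's algorithm requires power-of-2 dimensions. Pad 7x7 to 8x8 (next power of 2).

Standard algorithm: 7^3 = 343 multiplications
Strassen's algorithm: 7^(log2(8)) = 7^3 = 343 multiplications
Savings: 343 - 343 = 0 multiplications

Standard: 343 multiplications (7^3). Strassen: 343 multiplications (7^3, after padding to 8x8). Strassen reduces 8 recursive multiplications to 7 at each level.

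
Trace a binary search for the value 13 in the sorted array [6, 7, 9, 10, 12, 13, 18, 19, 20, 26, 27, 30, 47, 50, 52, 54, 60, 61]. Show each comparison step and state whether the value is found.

Binary search for 13 in [6, 7, 9, 10, 12, 13, 18, 19, 20, 26, 27, 30, 47, 50, 52, 54, 60, 61]:

lo=0, hi=17, mid=8, arr[mid]=20 -> 20 > 13, search left half
lo=0, hi=7, mid=3, arr[mid]=10 -> 10 < 13, search right half
lo=4, hi=7, mid=5, arr[mid]=13 -> Found target at index 5!

Binary search finds 13 at index 5 after 3 comparisons. The search repeatedly halves the search space by comparing with the middle element.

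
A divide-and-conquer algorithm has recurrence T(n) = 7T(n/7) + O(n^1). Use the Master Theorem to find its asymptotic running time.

Master Theorem for T(n) = 7T(n/7) + O(n^1):

a = 7, b = 7, c = 1
log_b(a) = log_7(7) = 1.0000

Case 2: c = 1 = log_7(7) = 1.0000
T(n) = O(n^1 log n) = O(n log n)

For T(n) = 7T(n/7) + O(n^1): log_7(7) = 1.0000. This is Case 2 of the Master Theorem (c = log_b(a), equal work at all levels), giving O(n log n).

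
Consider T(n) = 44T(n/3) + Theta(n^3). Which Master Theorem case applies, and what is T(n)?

Master Theorem for T(n) = 44T(n/3) + O(n^3):

a = 44, b = 3, c = 3
log_b(a) = log_3(44) = 3.4445

Case 1: c = 3 < log_3(44) = 3.4445
T(n) = O(n^(log_3 44))

For T(n) = 44T(n/3) + O(n^3): log_3(44) = 3.4445. This is Case 1 of the Master Theorem (c < log_b(a), work dominated by leaves), giving O(n^(log_3 44)).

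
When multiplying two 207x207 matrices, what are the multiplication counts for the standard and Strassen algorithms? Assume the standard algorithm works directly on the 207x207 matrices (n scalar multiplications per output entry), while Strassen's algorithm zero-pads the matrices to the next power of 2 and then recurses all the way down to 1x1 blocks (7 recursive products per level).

Matrix multiplication for 207x207 matrices:

Strassen's algorithm requires power-of-2 dimensions. Pad 207x207 to 256x256 (next power of 2).

Standard algorithm: 207^3 = 8869743 multiplications
Strassen's algorithm: 7^(log2(256)) = 7^8 = 5764801 multiplications
Savings: 8869743 - 5764801 = 3104942 multiplications

Standard: 8869743 multiplications (207^3). Strassen: 5764801 multiplications (7^8, after padding to 256x256). Strassen reduces 8 recursive multiplications to 7 at each level.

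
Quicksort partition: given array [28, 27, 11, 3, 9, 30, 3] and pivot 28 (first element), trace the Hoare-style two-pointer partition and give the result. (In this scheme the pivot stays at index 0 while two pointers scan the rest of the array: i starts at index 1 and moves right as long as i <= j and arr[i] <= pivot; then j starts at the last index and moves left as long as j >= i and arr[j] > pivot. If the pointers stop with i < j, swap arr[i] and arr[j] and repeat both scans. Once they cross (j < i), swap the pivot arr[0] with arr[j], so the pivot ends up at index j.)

Hoare-style two-pointer partition with pivot = 28:

Initial array: [28, 27, 11, 3, 9, 30, 3]

Pointers start at i = 1, j = 6.
i stops at index 5 (arr[5]=30 > 28), j stops at index 6 (arr[6]=3 <= 28): swap arr[5] and arr[6], array becomes [28, 27, 11, 3, 9, 3, 30]
i ends at 6, j ends at 5: the pointers have crossed (j < i), so scanning stops.

Swap pivot arr[0] with arr[5] to place pivot at position 5: [3, 27, 11, 3, 9, 28, 30]
Pivot position: 5

After partitioning with pivot 28, the array becomes [3, 27, 11, 3, 9, 28, 30]. The pivot is placed at index 5. All elements to the left of the pivot are <= 28, and all elements to the right are > 28.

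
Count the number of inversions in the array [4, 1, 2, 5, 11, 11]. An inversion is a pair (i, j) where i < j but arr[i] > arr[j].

Finding inversions in [4, 1, 2, 5, 11, 11]:

(0, 1): arr[0]=4 > arr[1]=1
(0, 2): arr[0]=4 > arr[2]=2

Total inversions: 2

The array has 2 inversion(s): (0,1), (0,2). Each pair (i,j) satisfies i < j and arr[i] > arr[j].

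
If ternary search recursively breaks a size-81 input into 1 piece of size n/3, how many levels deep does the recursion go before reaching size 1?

For divide and conquer with division factor 3:

Problem sizes at each level:
Level 0: 81
Level 1: 27
Level 2: 9
Level 3: 3
Level 4: 1

The root is level 0 and the size-1 base case is level 4 (the tree spans levels 0 through 4, i.e. 5 levels counting the root), so the depth is the number of divisions: log_3(81) = 4

The recursion tree depth is log_3(81) = 4. At each level, the problem size is divided by 3, so it takes 4 divisions to reduce to a base case of size 1. The algorithm makes 1 recursive call at each level.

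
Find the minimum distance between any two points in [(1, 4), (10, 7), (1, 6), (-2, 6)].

Computing all pairwise distances among 4 points:

d((1, 4), (10, 7)) = 9.4868
d((1, 4), (1, 6)) = 2.0 <-- minimum
d((1, 4), (-2, 6)) = 3.6056
d((10, 7), (1, 6)) = 9.0554
d((10, 7), (-2, 6)) = 12.0416
d((1, 6), (-2, 6)) = 3.0

Closest pair: (1, 4) and (1, 6) with distance 2.0

The closest pair is (1, 4) and (1, 6) with Euclidean distance 2.0. For 4 points, brute-force pairwise comparison is shown above. For large n, the divide-and-conquer algorithm (sort by x, recurse on halves, check the dividing strip) achieves O(n log n).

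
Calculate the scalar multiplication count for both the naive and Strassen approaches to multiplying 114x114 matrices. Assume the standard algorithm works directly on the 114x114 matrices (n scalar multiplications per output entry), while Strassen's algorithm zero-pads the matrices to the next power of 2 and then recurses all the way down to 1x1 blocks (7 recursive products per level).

Matrix multiplication for 114x114 matrices:

Strassen's algorithm requires power-of-2 dimensions. Pad 114x114 to 128x128 (next power of 2).

Standard algorithm: 114^3 = 1481544 multiplications
Strassen's algorithm: 7^(log2(128)) = 7^7 = 823543 multiplications
Savings: 1481544 - 823543 = 658001 multiplications

Standard: 1481544 multiplications (114^3). Strassen: 823543 multiplications (7^7, after padding to 128x128). Strassen reduces 8 recursive multiplications to 7 at each level.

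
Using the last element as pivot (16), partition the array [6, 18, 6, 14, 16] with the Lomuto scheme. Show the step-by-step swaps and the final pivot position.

Lomuto partition with pivot = 16:

Initial array: [6, 18, 6, 14, 16]

arr[0]=6 <= 16: swap with position 0, array becomes [6, 18, 6, 14, 16]
arr[1]=18 > 16: no swap
arr[2]=6 <= 16: swap with position 1, array becomes [6, 6, 18, 14, 16]
arr[3]=14 <= 16: swap with position 2, array becomes [6, 6, 14, 18, 16]

Place pivot at position 3: [6, 6, 14, 16, 18]
Pivot position: 3

After partitioning with pivot 16, the array becomes [6, 6, 14, 16, 18]. The pivot is placed at index 3. All elements to the left of the pivot are <= 16, and all elements to the right are > 16.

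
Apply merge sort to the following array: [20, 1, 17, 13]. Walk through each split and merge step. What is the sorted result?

Merge sort trace:

Split: [20, 1, 17, 13] -> [20, 1] and [17, 13]
  Split: [20, 1] -> [20] and [1]
  Merge: [20] + [1] -> [1, 20]
  Split: [17, 13] -> [17] and [13]
  Merge: [17] + [13] -> [13, 17]
Merge: [1, 20] + [13, 17] -> [1, 13, 17, 20]

Final sorted array: [1, 13, 17, 20]

The merge sort proceeds by recursively splitting the array and merging sorted halves.
After all merges, the sorted array is [1, 13, 17, 20].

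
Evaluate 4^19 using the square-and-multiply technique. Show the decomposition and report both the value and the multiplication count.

Computing 4^19 by squaring (build up from 4^1; each line after the first costs one multiplication):

4^1 = 4
4^2 = (4^1)^2 = 4^2 = 16
4^4 = (4^2)^2 = 16^2 = 256
4^8 = (4^4)^2 = 256^2 = 65536
4^9 = 4 * 4^8 = 4 * 65536 = 262144
4^18 = (4^9)^2 = 262144^2 = 68719476736
4^19 = 4 * 4^18 = 4 * 68719476736 = 274877906944

Result: 274877906944
Multiplications needed: 6 (6 lines after 4^1)

4^19 = 274877906944. Using exponentiation by squaring, this requires 6 multiplications. The key idea: if the exponent is even, square the half-power; if odd, multiply by the base once.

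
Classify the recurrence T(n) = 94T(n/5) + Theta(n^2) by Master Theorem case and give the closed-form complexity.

Master Theorem for T(n) = 94T(n/5) + O(n^2):

a = 94, b = 5, c = 2
log_b(a) = log_5(94) = 2.8229

Case 1: c = 2 < log_5(94) = 2.8229
T(n) = O(n^(log_5 94))

For T(n) = 94T(n/5) + O(n^2): log_5(94) = 2.8229. This is Case 1 of the Master Theorem (c < log_b(a), work dominated by leaves), giving O(n^(log_5 94)).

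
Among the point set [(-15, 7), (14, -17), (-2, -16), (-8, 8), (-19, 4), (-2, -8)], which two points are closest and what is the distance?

Computing all pairwise distances among 6 points:

d((-15, 7), (14, -17)) = 37.6431
d((-15, 7), (-2, -16)) = 26.4197
d((-15, 7), (-8, 8)) = 7.0711
d((-15, 7), (-19, 4)) = 5.0 <-- minimum
d((-15, 7), (-2, -8)) = 19.8494
d((14, -17), (-2, -16)) = 16.0312
d((14, -17), (-8, 8)) = 33.3017
d((14, -17), (-19, 4)) = 39.1152
d((14, -17), (-2, -8)) = 18.3576
d((-2, -16), (-8, 8)) = 24.7386
d((-2, -16), (-19, 4)) = 26.2488
d((-2, -16), (-2, -8)) = 8.0
d((-8, 8), (-19, 4)) = 11.7047
d((-8, 8), (-2, -8)) = 17.088
d((-19, 4), (-2, -8)) = 20.8087

Closest pair: (-15, 7) and (-19, 4) with distance 5.0

The closest pair is (-15, 7) and (-19, 4) with Euclidean distance 5.0. For 6 points, brute-force pairwise comparison is shown above. For large n, the divide-and-conquer algorithm (sort by x, recurse on halves, check the dividing strip) achieves O(n log n).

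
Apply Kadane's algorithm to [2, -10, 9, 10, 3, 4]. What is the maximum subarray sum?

Using Kadane's algorithm on [2, -10, 9, 10, 3, 4]:

Scanning through the array:
Position 1 (value -10): max_ending_here = -8, max_so_far = 2
Position 2 (value 9): max_ending_here = 9, max_so_far = 9
Position 3 (value 10): max_ending_here = 19, max_so_far = 19
Position 4 (value 3): max_ending_here = 22, max_so_far = 22
Position 5 (value 4): max_ending_here = 26, max_so_far = 26

Maximum subarray: [9, 10, 3, 4]
Maximum sum: 26

The maximum subarray is [9, 10, 3, 4] with sum 26. This subarray runs from index 2 to index 5.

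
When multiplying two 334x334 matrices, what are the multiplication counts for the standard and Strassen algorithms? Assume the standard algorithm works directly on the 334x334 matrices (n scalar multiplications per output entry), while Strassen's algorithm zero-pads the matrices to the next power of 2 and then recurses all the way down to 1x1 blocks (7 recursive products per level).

Matrix multiplication for 334x334 matrices:

Strassen's algorithm requires power-of-2 dimensions. Pad 334x334 to 512x512 (next power of 2).

Standard algorithm: 334^3 = 37259704 multiplications
Strassen's algorithm: 7^(log2(512)) = 7^9 = 40353607 multiplications
Difference: 37259704 - 40353607 = -3093903 (Strassen uses MORE here due to padding overhead — for small or just-over-power-of-2 n, padding can outweigh the per-level savings)

Standard: 37259704 multiplications (334^3). Strassen: 40353607 multiplications (7^9, after padding to 512x512). Strassen reduces 8 recursive multiplications to 7 at each level.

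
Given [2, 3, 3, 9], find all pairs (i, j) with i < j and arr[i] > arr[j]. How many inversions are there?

Finding inversions in [2, 3, 3, 9]:


Total inversions: 0

The array has 0 inversions. It is already sorted.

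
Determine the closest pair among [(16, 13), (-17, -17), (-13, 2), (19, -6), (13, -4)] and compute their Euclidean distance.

Computing all pairwise distances among 5 points:

d((16, 13), (-17, -17)) = 44.5982
d((16, 13), (-13, 2)) = 31.0161
d((16, 13), (19, -6)) = 19.2354
d((16, 13), (13, -4)) = 17.2627
d((-17, -17), (-13, 2)) = 19.4165
d((-17, -17), (19, -6)) = 37.6431
d((-17, -17), (13, -4)) = 32.6956
d((-13, 2), (19, -6)) = 32.9848
d((-13, 2), (13, -4)) = 26.6833
d((19, -6), (13, -4)) = 6.3246 <-- minimum

Closest pair: (19, -6) and (13, -4) with distance 6.3246

The closest pair is (19, -6) and (13, -4) with Euclidean distance 6.3246. For 5 points, brute-force pairwise comparison is shown above. For large n, the divide-and-conquer algorithm (sort by x, recurse on halves, check the dividing strip) achieves O(n log n).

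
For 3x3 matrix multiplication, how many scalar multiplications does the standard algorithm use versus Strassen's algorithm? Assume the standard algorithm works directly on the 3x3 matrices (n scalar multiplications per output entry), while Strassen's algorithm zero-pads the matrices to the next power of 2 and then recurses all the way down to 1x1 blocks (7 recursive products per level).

Matrix multiplication for 3x3 matrices:

Strassen's algorithm requires power-of-2 dimensions. Pad 3x3 to 4x4 (next power of 2).

Standard algorithm: 3^3 = 27 multiplications
Strassen's algorithm: 7^(log2(4)) = 7^2 = 49 multiplications
Difference: 27 - 49 = -22 (Strassen uses MORE here due to padding overhead — for small or just-over-power-of-2 n, padding can outweigh the per-level savings)

Standard: 27 multiplications (3^3). Strassen: 49 multiplications (7^2, after padding to 4x4). Strassen reduces 8 recursive multiplications to 7 at each level.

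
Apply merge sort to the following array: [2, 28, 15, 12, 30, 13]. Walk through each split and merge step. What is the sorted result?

Merge sort trace:

Split: [2, 28, 15, 12, 30, 13] -> [2, 28, 15] and [12, 30, 13]
  Split: [2, 28, 15] -> [2] and [28, 15]
    Split: [28, 15] -> [28] and [15]
    Merge: [28] + [15] -> [15, 28]
  Merge: [2] + [15, 28] -> [2, 15, 28]
  Split: [12, 30, 13] -> [12] and [30, 13]
    Split: [30, 13] -> [30] and [13]
    Merge: [30] + [13] -> [13, 30]
  Merge: [12] + [13, 30] -> [12, 13, 30]
Merge: [2, 15, 28] + [12, 13, 30] -> [2, 12, 13, 15, 28, 30]

Final sorted array: [2, 12, 13, 15, 28, 30]

The merge sort proceeds by recursively splitting the array and merging sorted halves.
After all merges, the sorted array is [2, 12, 13, 15, 28, 30].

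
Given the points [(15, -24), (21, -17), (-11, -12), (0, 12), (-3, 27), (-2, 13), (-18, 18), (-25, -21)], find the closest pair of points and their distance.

Computing all pairwise distances among 8 points:

d((15, -24), (21, -17)) = 9.2195
d((15, -24), (-11, -12)) = 28.6356
d((15, -24), (0, 12)) = 39.0
d((15, -24), (-3, 27)) = 54.0833
d((15, -24), (-2, 13)) = 40.7185
d((15, -24), (-18, 18)) = 53.4135
d((15, -24), (-25, -21)) = 40.1123
d((21, -17), (-11, -12)) = 32.3883
d((21, -17), (0, 12)) = 35.805
d((21, -17), (-3, 27)) = 50.1199
d((21, -17), (-2, 13)) = 37.8021
d((21, -17), (-18, 18)) = 52.4023
d((21, -17), (-25, -21)) = 46.1736
d((-11, -12), (0, 12)) = 26.4008
d((-11, -12), (-3, 27)) = 39.8121
d((-11, -12), (-2, 13)) = 26.5707
d((-11, -12), (-18, 18)) = 30.8058
d((-11, -12), (-25, -21)) = 16.6433
d((0, 12), (-3, 27)) = 15.2971
d((0, 12), (-2, 13)) = 2.2361 <-- minimum
d((0, 12), (-18, 18)) = 18.9737
d((0, 12), (-25, -21)) = 41.4005
d((-3, 27), (-2, 13)) = 14.0357
d((-3, 27), (-18, 18)) = 17.4929
d((-3, 27), (-25, -21)) = 52.8015
d((-2, 13), (-18, 18)) = 16.7631
d((-2, 13), (-25, -21)) = 41.0488
d((-18, 18), (-25, -21)) = 39.6232

Closest pair: (0, 12) and (-2, 13) with distance 2.2361

The closest pair is (0, 12) and (-2, 13) with Euclidean distance 2.2361. For 8 points, brute-force pairwise comparison is shown above. For large n, the divide-and-conquer algorithm (sort by x, recurse on halves, check the dividing strip) achieves O(n log n).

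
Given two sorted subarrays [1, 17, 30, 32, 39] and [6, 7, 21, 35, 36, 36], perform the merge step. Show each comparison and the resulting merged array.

Merging process:

Compare 1 vs 6: take 1 from left. Merged: [1]
Compare 17 vs 6: take 6 from right. Merged: [1, 6]
Compare 17 vs 7: take 7 from right. Merged: [1, 6, 7]
Compare 17 vs 21: take 17 from left. Merged: [1, 6, 7, 17]
Compare 30 vs 21: take 21 from right. Merged: [1, 6, 7, 17, 21]
Compare 30 vs 35: take 30 from left. Merged: [1, 6, 7, 17, 21, 30]
Compare 32 vs 35: take 32 from left. Merged: [1, 6, 7, 17, 21, 30, 32]
Compare 39 vs 35: take 35 from right. Merged: [1, 6, 7, 17, 21, 30, 32, 35]
Compare 39 vs 36: take 36 from right. Merged: [1, 6, 7, 17, 21, 30, 32, 35, 36]
Compare 39 vs 36: take 36 from right. Merged: [1, 6, 7, 17, 21, 30, 32, 35, 36, 36]
Append remaining from left: [39]. Merged: [1, 6, 7, 17, 21, 30, 32, 35, 36, 36, 39]

Final merged array: [1, 6, 7, 17, 21, 30, 32, 35, 36, 36, 39]
Total comparisons: 10

The merged array is [1, 6, 7, 17, 21, 30, 32, 35, 36, 36, 39], requiring 10 comparisons. The merge step runs in O(n) time where n is the total number of elements.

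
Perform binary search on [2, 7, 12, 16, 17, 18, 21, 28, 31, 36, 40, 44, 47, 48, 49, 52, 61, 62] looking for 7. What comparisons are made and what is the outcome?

Binary search for 7 in [2, 7, 12, 16, 17, 18, 21, 28, 31, 36, 40, 44, 47, 48, 49, 52, 61, 62]:

lo=0, hi=17, mid=8, arr[mid]=31 -> 31 > 7, search left half
lo=0, hi=7, mid=3, arr[mid]=16 -> 16 > 7, search left half
lo=0, hi=2, mid=1, arr[mid]=7 -> Found target at index 1!

Binary search finds 7 at index 1 after 3 comparisons. The search repeatedly halves the search space by comparing with the middle element.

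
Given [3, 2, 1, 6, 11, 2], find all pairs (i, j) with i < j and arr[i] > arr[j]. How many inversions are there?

Finding inversions in [3, 2, 1, 6, 11, 2]:

(0, 1): arr[0]=3 > arr[1]=2
(0, 2): arr[0]=3 > arr[2]=1
(0, 5): arr[0]=3 > arr[5]=2
(1, 2): arr[1]=2 > arr[2]=1
(3, 5): arr[3]=6 > arr[5]=2
(4, 5): arr[4]=11 > arr[5]=2

Total inversions: 6

The array has 6 inversion(s): (0,1), (0,2), (0,5), (1,2), (3,5), (4,5). Each pair (i,j) satisfies i < j and arr[i] > arr[j].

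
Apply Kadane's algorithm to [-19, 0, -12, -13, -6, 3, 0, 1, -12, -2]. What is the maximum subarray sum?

Using Kadane's algorithm on [-19, 0, -12, -13, -6, 3, 0, 1, -12, -2]:

Scanning through the array:
Position 1 (value 0): max_ending_here = 0, max_so_far = 0
Position 2 (value -12): max_ending_here = -12, max_so_far = 0
Position 3 (value -13): max_ending_here = -13, max_so_far = 0
Position 4 (value -6): max_ending_here = -6, max_so_far = 0
Position 5 (value 3): max_ending_here = 3, max_so_far = 3
Position 6 (value 0): max_ending_here = 3, max_so_far = 3
Position 7 (value 1): max_ending_here = 4, max_so_far = 4
Position 8 (value -12): max_ending_here = -8, max_so_far = 4
Position 9 (value -2): max_ending_here = -2, max_so_far = 4

Maximum subarray: [3, 0, 1]
Maximum sum: 4

The maximum subarray is [3, 0, 1] with sum 4. This subarray runs from index 5 to index 7.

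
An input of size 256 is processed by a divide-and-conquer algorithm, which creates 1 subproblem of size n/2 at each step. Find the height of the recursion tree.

For divide and conquer with division factor 2:

Problem sizes at each level:
Level 0: 256
Level 1: 128
Level 2: 64
Level 3: 32
Level 4: 16
Level 5: 8
Level 6: 4
Level 7: 2
Level 8: 1

The root is level 0 and the size-1 base case is level 8 (the tree spans levels 0 through 8, i.e. 9 levels counting the root), so the depth is the number of divisions: log_2(256) = 8

The recursion tree depth is log_2(256) = 8. At each level, the problem size is divided by 2, so it takes 8 divisions to reduce to a base case of size 1. The algorithm makes 1 recursive call at each level.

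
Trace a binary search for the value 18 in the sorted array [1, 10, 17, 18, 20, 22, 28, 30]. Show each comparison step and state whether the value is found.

Binary search for 18 in [1, 10, 17, 18, 20, 22, 28, 30]:

lo=0, hi=7, mid=3, arr[mid]=18 -> Found target at index 3!

Binary search finds 18 at index 3 after 1 comparisons. The search repeatedly halves the search space by comparing with the middle element.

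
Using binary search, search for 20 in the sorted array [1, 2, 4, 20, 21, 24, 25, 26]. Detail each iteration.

Binary search for 20 in [1, 2, 4, 20, 21, 24, 25, 26]:

lo=0, hi=7, mid=3, arr[mid]=20 -> Found target at index 3!

Binary search finds 20 at index 3 after 1 comparisons. The search repeatedly halves the search space by comparing with the middle element.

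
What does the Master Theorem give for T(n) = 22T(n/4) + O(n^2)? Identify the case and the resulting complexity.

Master Theorem for T(n) = 22T(n/4) + O(n^2):

a = 22, b = 4, c = 2
log_b(a) = log_4(22) = 2.2297

Case 1: c = 2 < log_4(22) = 2.2297
T(n) = O(n^(log_4 22))

For T(n) = 22T(n/4) + O(n^2): log_4(22) = 2.2297. This is Case 1 of the Master Theorem (c < log_b(a), work dominated by leaves), giving O(n^(log_4 22)).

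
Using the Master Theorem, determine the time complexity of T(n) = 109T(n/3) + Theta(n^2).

Master Theorem for T(n) = 109T(n/3) + O(n^2):

a = 109, b = 3, c = 2
log_b(a) = log_3(109) = 4.2702

Case 1: c = 2 < log_3(109) = 4.2702
T(n) = O(n^(log_3 109))

For T(n) = 109T(n/3) + O(n^2): log_3(109) = 4.2702. This is Case 1 of the Master Theorem (c < log_b(a), work dominated by leaves), giving O(n^(log_3 109)).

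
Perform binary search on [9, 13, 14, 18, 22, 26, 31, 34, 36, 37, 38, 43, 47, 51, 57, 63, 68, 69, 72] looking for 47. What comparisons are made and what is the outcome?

Binary search for 47 in [9, 13, 14, 18, 22, 26, 31, 34, 36, 37, 38, 43, 47, 51, 57, 63, 68, 69, 72]:

lo=0, hi=18, mid=9, arr[mid]=37 -> 37 < 47, search right half
lo=10, hi=18, mid=14, arr[mid]=57 -> 57 > 47, search left half
lo=10, hi=13, mid=11, arr[mid]=43 -> 43 < 47, search right half
lo=12, hi=13, mid=12, arr[mid]=47 -> Found target at index 12!

Binary search finds 47 at index 12 after 4 comparisons. The search repeatedly halves the search space by comparing with the middle element.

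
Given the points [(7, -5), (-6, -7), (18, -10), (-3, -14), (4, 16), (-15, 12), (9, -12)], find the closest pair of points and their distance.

Computing all pairwise distances among 7 points:

d((7, -5), (-6, -7)) = 13.1529
d((7, -5), (18, -10)) = 12.083
d((7, -5), (-3, -14)) = 13.4536
d((7, -5), (4, 16)) = 21.2132
d((7, -5), (-15, 12)) = 27.8029
d((7, -5), (9, -12)) = 7.2801 <-- minimum
d((-6, -7), (18, -10)) = 24.1868
d((-6, -7), (-3, -14)) = 7.6158
d((-6, -7), (4, 16)) = 25.0799
d((-6, -7), (-15, 12)) = 21.0238
d((-6, -7), (9, -12)) = 15.8114
d((18, -10), (-3, -14)) = 21.3776
d((18, -10), (4, 16)) = 29.5296
d((18, -10), (-15, 12)) = 39.6611
d((18, -10), (9, -12)) = 9.2195
d((-3, -14), (4, 16)) = 30.8058
d((-3, -14), (-15, 12)) = 28.6356
d((-3, -14), (9, -12)) = 12.1655
d((4, 16), (-15, 12)) = 19.4165
d((4, 16), (9, -12)) = 28.4429
d((-15, 12), (9, -12)) = 33.9411

Closest pair: (7, -5) and (9, -12) with distance 7.2801

The closest pair is (7, -5) and (9, -12) with Euclidean distance 7.2801. For 7 points, brute-force pairwise comparison is shown above. For large n, the divide-and-conquer algorithm (sort by x, recurse on halves, check the dividing strip) achieves O(n log n).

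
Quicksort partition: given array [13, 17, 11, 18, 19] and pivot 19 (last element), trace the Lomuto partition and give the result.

Lomuto partition with pivot = 19:

Initial array: [13, 17, 11, 18, 19]

arr[0]=13 <= 19: swap with position 0, array becomes [13, 17, 11, 18, 19]
arr[1]=17 <= 19: swap with position 1, array becomes [13, 17, 11, 18, 19]
arr[2]=11 <= 19: swap with position 2, array becomes [13, 17, 11, 18, 19]
arr[3]=18 <= 19: swap with position 3, array becomes [13, 17, 11, 18, 19]

Place pivot at position 4: [13, 17, 11, 18, 19]
Pivot position: 4

After partitioning with pivot 19, the array becomes [13, 17, 11, 18, 19]. The pivot is placed at index 4. All elements to the left of the pivot are <= 19, and all elements to the right are > 19.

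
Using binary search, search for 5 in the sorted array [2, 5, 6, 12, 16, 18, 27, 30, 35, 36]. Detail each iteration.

Binary search for 5 in [2, 5, 6, 12, 16, 18, 27, 30, 35, 36]:

lo=0, hi=9, mid=4, arr[mid]=16 -> 16 > 5, search left half
lo=0, hi=3, mid=1, arr[mid]=5 -> Found target at index 1!

Binary search finds 5 at index 1 after 2 comparisons. The search repeatedly halves the search space by comparing with the middle element.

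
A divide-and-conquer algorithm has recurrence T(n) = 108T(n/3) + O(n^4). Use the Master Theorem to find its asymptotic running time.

Master Theorem for T(n) = 108T(n/3) + O(n^4):

a = 108, b = 3, c = 4
log_b(a) = log_3(108) = 4.2619

Case 1: c = 4 < log_3(108) = 4.2619
T(n) = O(n^(log_3 108))

For T(n) = 108T(n/3) + O(n^4): log_3(108) = 4.2619. This is Case 1 of the Master Theorem (c < log_b(a), work dominated by leaves), giving O(n^(log_3 108)).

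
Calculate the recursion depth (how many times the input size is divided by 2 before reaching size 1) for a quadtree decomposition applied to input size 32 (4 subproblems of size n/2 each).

For divide and conquer with division factor 2:

Problem sizes at each level:
Level 0: 32
Level 1: 16
Level 2: 8
Level 3: 4
Level 4: 2
Level 5: 1

The root is level 0 and the size-1 base case is level 5 (the tree spans levels 0 through 5, i.e. 6 levels counting the root), so the depth is the number of divisions: log_2(32) = 5

The recursion tree depth is log_2(32) = 5. At each level, the problem size is divided by 2, so it takes 5 divisions to reduce to a base case of size 1. The algorithm makes 4 recursive calls at each level.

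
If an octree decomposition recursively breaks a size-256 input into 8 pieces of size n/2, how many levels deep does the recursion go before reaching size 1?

For divide and conquer with division factor 2:

Problem sizes at each level:
Level 0: 256
Level 1: 128
Level 2: 64
Level 3: 32
Level 4: 16
Level 5: 8
Level 6: 4
Level 7: 2
Level 8: 1

The root is level 0 and the size-1 base case is level 8 (the tree spans levels 0 through 8, i.e. 9 levels counting the root), so the depth is the number of divisions: log_2(256) = 8

The recursion tree depth is log_2(256) = 8. At each level, the problem size is divided by 2, so it takes 8 divisions to reduce to a base case of size 1. The algorithm makes 8 recursive calls at each level.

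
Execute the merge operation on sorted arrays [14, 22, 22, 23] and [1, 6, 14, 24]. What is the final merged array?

Merging process:

Compare 14 vs 1: take 1 from right. Merged: [1]
Compare 14 vs 6: take 6 from right. Merged: [1, 6]
Compare 14 vs 14: take 14 from left. Merged: [1, 6, 14]
Compare 22 vs 14: take 14 from right. Merged: [1, 6, 14, 14]
Compare 22 vs 24: take 22 from left. Merged: [1, 6, 14, 14, 22]
Compare 22 vs 24: take 22 from left. Merged: [1, 6, 14, 14, 22, 22]
Compare 23 vs 24: take 23 from left. Merged: [1, 6, 14, 14, 22, 22, 23]
Append remaining from right: [24]. Merged: [1, 6, 14, 14, 22, 22, 23, 24]

Final merged array: [1, 6, 14, 14, 22, 22, 23, 24]
Total comparisons: 7

The merged array is [1, 6, 14, 14, 22, 22, 23, 24], requiring 7 comparisons. The merge step runs in O(n) time where n is the total number of elements.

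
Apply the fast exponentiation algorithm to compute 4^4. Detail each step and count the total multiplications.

Computing 4^4 by squaring (build up from 4^1; each line after the first costs one multiplication):

4^1 = 4
4^2 = (4^1)^2 = 4^2 = 16
4^4 = (4^2)^2 = 16^2 = 256

Result: 256
Multiplications needed: 2 (2 lines after 4^1)

4^4 = 256. Using exponentiation by squaring, this requires 2 multiplications. The key idea: if the exponent is even, square the half-power; if odd, multiply by the base once.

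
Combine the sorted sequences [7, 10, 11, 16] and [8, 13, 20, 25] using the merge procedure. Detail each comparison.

Merging process:

Compare 7 vs 8: take 7 from left. Merged: [7]
Compare 10 vs 8: take 8 from right. Merged: [7, 8]
Compare 10 vs 13: take 10 from left. Merged: [7, 8, 10]
Compare 11 vs 13: take 11 from left. Merged: [7, 8, 10, 11]
Compare 16 vs 13: take 13 from right. Merged: [7, 8, 10, 11, 13]
Compare 16 vs 20: take 16 from left. Merged: [7, 8, 10, 11, 13, 16]
Append remaining from right: [20, 25]. Merged: [7, 8, 10, 11, 13, 16, 20, 25]

Final merged array: [7, 8, 10, 11, 13, 16, 20, 25]
Total comparisons: 6

The merged array is [7, 8, 10, 11, 13, 16, 20, 25], requiring 6 comparisons. The merge step runs in O(n) time where n is the total number of elements.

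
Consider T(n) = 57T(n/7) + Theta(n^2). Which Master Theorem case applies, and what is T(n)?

Master Theorem for T(n) = 57T(n/7) + O(n^2):

a = 57, b = 7, c = 2
log_b(a) = log_7(57) = 2.0777

Case 1: c = 2 < log_7(57) = 2.0777
T(n) = O(n^(log_7 57))

For T(n) = 57T(n/7) + O(n^2): log_7(57) = 2.0777. This is Case 1 of the Master Theorem (c < log_b(a), work dominated by leaves), giving O(n^(log_7 57)).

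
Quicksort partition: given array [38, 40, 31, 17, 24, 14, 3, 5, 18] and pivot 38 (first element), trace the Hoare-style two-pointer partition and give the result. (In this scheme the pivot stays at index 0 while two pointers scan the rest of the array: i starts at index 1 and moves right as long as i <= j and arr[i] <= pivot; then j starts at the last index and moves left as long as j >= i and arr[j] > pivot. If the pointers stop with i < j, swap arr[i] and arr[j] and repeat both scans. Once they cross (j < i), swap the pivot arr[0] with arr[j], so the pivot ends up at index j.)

Hoare-style two-pointer partition with pivot = 38:

Initial array: [38, 40, 31, 17, 24, 14, 3, 5, 18]

Pointers start at i = 1, j = 8.
i stops at index 1 (arr[1]=40 > 38), j stops at index 8 (arr[8]=18 <= 38): swap arr[1] and arr[8], array becomes [38, 18, 31, 17, 24, 14, 3, 5, 40]
i ends at 8, j ends at 7: the pointers have crossed (j < i), so scanning stops.

Swap pivot arr[0] with arr[7] to place pivot at position 7: [5, 18, 31, 17, 24, 14, 3, 38, 40]
Pivot position: 7

After partitioning with pivot 38, the array becomes [5, 18, 31, 17, 24, 14, 3, 38, 40]. The pivot is placed at index 7. All elements to the left of the pivot are <= 38, and all elements to the right are > 38.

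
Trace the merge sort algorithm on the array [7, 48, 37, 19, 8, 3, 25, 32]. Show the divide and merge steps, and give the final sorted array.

Merge sort trace:

Split: [7, 48, 37, 19, 8, 3, 25, 32] -> [7, 48, 37, 19] and [8, 3, 25, 32]
  Split: [7, 48, 37, 19] -> [7, 48] and [37, 19]
    Split: [7, 48] -> [7] and [48]
    Merge: [7] + [48] -> [7, 48]
    Split: [37, 19] -> [37] and [19]
    Merge: [37] + [19] -> [19, 37]
  Merge: [7, 48] + [19, 37] -> [7, 19, 37, 48]
  Split: [8, 3, 25, 32] -> [8, 3] and [25, 32]
    Split: [8, 3] -> [8] and [3]
    Merge: [8] + [3] -> [3, 8]
    Split: [25, 32] -> [25] and [32]
    Merge: [25] + [32] -> [25, 32]
  Merge: [3, 8] + [25, 32] -> [3, 8, 25, 32]
Merge: [7, 19, 37, 48] + [3, 8, 25, 32] -> [3, 7, 8, 19, 25, 32, 37, 48]

Final sorted array: [3, 7, 8, 19, 25, 32, 37, 48]

The merge sort proceeds by recursively splitting the array and merging sorted halves.
After all merges, the sorted array is [3, 7, 8, 19, 25, 32, 37, 48].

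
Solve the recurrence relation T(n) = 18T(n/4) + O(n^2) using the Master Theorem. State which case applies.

Master Theorem for T(n) = 18T(n/4) + O(n^2):

a = 18, b = 4, c = 2
log_b(a) = log_4(18) = 2.0850

Case 1: c = 2 < log_4(18) = 2.0850
T(n) = O(n^(log_4 18))

For T(n) = 18T(n/4) + O(n^2): log_4(18) = 2.0850. This is Case 1 of the Master Theorem (c < log_b(a), work dominated by leaves), giving O(n^(log_4 18)).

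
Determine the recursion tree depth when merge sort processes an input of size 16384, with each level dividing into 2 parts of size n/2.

For divide and conquer with division factor 2:

Problem sizes at each level:
Level 0: 16384
Level 1: 8192
Level 2: 4096
Level 3: 2048
Level 4: 1024
Level 5: 512
Level 6: 256
Level 7: 128
Level 8: 64
Level 9: 32
Level 10: 16
Level 11: 8
Level 12: 4
Level 13: 2
Level 14: 1

The root is level 0 and the size-1 base case is level 14 (the tree spans levels 0 through 14, i.e. 15 levels counting the root), so the depth is the number of divisions: log_2(16384) = 14

The recursion tree depth is log_2(16384) = 14. At each level, the problem size is divided by 2, so it takes 14 divisions to reduce to a base case of size 1. The algorithm makes 2 recursive calls at each level.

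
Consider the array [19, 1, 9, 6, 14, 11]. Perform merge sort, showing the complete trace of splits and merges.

Merge sort trace:

Split: [19, 1, 9, 6, 14, 11] -> [19, 1, 9] and [6, 14, 11]
  Split: [19, 1, 9] -> [19] and [1, 9]
    Split: [1, 9] -> [1] and [9]
    Merge: [1] + [9] -> [1, 9]
  Merge: [19] + [1, 9] -> [1, 9, 19]
  Split: [6, 14, 11] -> [6] and [14, 11]
    Split: [14, 11] -> [14] and [11]
    Merge: [14] + [11] -> [11, 14]
  Merge: [6] + [11, 14] -> [6, 11, 14]
Merge: [1, 9, 19] + [6, 11, 14] -> [1, 6, 9, 11, 14, 19]

Final sorted array: [1, 6, 9, 11, 14, 19]

The merge sort proceeds by recursively splitting the array and merging sorted halves.
After all merges, the sorted array is [1, 6, 9, 11, 14, 19].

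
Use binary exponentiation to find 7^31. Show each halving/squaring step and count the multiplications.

Computing 7^31 by squaring (build up from 7^1; each line after the first costs one multiplication):

7^1 = 7
7^2 = (7^1)^2 = 7^2 = 49
7^3 = 7 * 7^2 = 7 * 49 = 343
7^6 = (7^3)^2 = 343^2 = 117649
7^7 = 7 * 7^6 = 7 * 117649 = 823543
7^14 = (7^7)^2 = 823543^2 = 678223072849
7^15 = 7 * 7^14 = 7 * 678223072849 = 4747561509943
7^30 = (7^15)^2 = 4747561509943^2 = 22539340290692258087863249
7^31 = 7 * 7^30 = 7 * 22539340290692258087863249 = 157775382034845806615042743

Result: 157775382034845806615042743
Multiplications needed: 8 (8 lines after 7^1)

7^31 = 157775382034845806615042743. Using exponentiation by squaring, this requires 8 multiplications. The key idea: if the exponent is even, square the half-power; if odd, multiply by the base once.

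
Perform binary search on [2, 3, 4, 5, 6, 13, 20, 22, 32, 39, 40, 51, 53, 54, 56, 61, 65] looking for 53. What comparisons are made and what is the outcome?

Binary search for 53 in [2, 3, 4, 5, 6, 13, 20, 22, 32, 39, 40, 51, 53, 54, 56, 61, 65]:

lo=0, hi=16, mid=8, arr[mid]=32 -> 32 < 53, search right half
lo=9, hi=16, mid=12, arr[mid]=53 -> Found target at index 12!

Binary search finds 53 at index 12 after 2 comparisons. The search repeatedly halves the search space by comparing with the middle element.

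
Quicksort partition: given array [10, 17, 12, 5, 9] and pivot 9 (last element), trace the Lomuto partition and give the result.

Lomuto partition with pivot = 9:

Initial array: [10, 17, 12, 5, 9]

arr[0]=10 > 9: no swap
arr[1]=17 > 9: no swap
arr[2]=12 > 9: no swap
arr[3]=5 <= 9: swap with position 0, array becomes [5, 17, 12, 10, 9]

Place pivot at position 1: [5, 9, 12, 10, 17]
Pivot position: 1

After partitioning with pivot 9, the array becomes [5, 9, 12, 10, 17]. The pivot is placed at index 1. All elements to the left of the pivot are <= 9, and all elements to the right are > 9.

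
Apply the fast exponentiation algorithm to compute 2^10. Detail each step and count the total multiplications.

Computing 2^10 by squaring (build up from 2^1; each line after the first costs one multiplication):

2^1 = 2
2^2 = (2^1)^2 = 2^2 = 4
2^4 = (2^2)^2 = 4^2 = 16
2^5 = 2 * 2^4 = 2 * 16 = 32
2^10 = (2^5)^2 = 32^2 = 1024

Result: 1024
Multiplications needed: 4 (4 lines after 2^1)

2^10 = 1024. Using exponentiation by squaring, this requires 4 multiplications. The key idea: if the exponent is even, square the half-power; if odd, multiply by the base once.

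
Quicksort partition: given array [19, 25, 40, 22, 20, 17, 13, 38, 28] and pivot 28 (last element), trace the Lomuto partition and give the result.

Lomuto partition with pivot = 28:

Initial array: [19, 25, 40, 22, 20, 17, 13, 38, 28]

arr[0]=19 <= 28: swap with position 0, array becomes [19, 25, 40, 22, 20, 17, 13, 38, 28]
arr[1]=25 <= 28: swap with position 1, array becomes [19, 25, 40, 22, 20, 17, 13, 38, 28]
arr[2]=40 > 28: no swap
arr[3]=22 <= 28: swap with position 2, array becomes [19, 25, 22, 40, 20, 17, 13, 38, 28]
arr[4]=20 <= 28: swap with position 3, array becomes [19, 25, 22, 20, 40, 17, 13, 38, 28]
arr[5]=17 <= 28: swap with position 4, array becomes [19, 25, 22, 20, 17, 40, 13, 38, 28]
arr[6]=13 <= 28: swap with position 5, array becomes [19, 25, 22, 20, 17, 13, 40, 38, 28]
arr[7]=38 > 28: no swap

Place pivot at position 6: [19, 25, 22, 20, 17, 13, 28, 38, 40]
Pivot position: 6

After partitioning with pivot 28, the array becomes [19, 25, 22, 20, 17, 13, 28, 38, 40]. The pivot is placed at index 6. All elements to the left of the pivot are <= 28, and all elements to the right are > 28.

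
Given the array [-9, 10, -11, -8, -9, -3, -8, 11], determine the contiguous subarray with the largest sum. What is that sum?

Using Kadane's algorithm on [-9, 10, -11, -8, -9, -3, -8, 11]:

Scanning through the array:
Position 1 (value 10): max_ending_here = 10, max_so_far = 10
Position 2 (value -11): max_ending_here = -1, max_so_far = 10
Position 3 (value -8): max_ending_here = -8, max_so_far = 10
Position 4 (value -9): max_ending_here = -9, max_so_far = 10
Position 5 (value -3): max_ending_here = -3, max_so_far = 10
Position 6 (value -8): max_ending_here = -8, max_so_far = 10
Position 7 (value 11): max_ending_here = 11, max_so_far = 11

Maximum subarray: [11]
Maximum sum: 11

The maximum subarray is [11] with sum 11. This subarray runs from index 7 to index 7.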